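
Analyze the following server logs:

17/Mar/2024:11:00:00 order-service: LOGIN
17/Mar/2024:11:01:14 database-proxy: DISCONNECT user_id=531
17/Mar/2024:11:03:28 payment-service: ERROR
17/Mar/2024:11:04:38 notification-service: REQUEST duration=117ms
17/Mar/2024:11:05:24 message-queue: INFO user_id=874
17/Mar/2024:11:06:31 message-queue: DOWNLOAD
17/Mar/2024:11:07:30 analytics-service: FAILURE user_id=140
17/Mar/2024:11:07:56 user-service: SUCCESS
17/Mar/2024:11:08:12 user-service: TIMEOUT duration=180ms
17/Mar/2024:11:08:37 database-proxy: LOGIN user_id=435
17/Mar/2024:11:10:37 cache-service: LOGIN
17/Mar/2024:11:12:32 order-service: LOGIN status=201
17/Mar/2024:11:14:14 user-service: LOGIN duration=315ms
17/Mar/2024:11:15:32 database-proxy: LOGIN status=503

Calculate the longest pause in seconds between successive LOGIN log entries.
517

To find the longest gap:

1. Extract all LOGIN events in chronological order
2. Calculate time differences between consecutive events
3. Find the maximum difference
4. Longest gap: 517 seconds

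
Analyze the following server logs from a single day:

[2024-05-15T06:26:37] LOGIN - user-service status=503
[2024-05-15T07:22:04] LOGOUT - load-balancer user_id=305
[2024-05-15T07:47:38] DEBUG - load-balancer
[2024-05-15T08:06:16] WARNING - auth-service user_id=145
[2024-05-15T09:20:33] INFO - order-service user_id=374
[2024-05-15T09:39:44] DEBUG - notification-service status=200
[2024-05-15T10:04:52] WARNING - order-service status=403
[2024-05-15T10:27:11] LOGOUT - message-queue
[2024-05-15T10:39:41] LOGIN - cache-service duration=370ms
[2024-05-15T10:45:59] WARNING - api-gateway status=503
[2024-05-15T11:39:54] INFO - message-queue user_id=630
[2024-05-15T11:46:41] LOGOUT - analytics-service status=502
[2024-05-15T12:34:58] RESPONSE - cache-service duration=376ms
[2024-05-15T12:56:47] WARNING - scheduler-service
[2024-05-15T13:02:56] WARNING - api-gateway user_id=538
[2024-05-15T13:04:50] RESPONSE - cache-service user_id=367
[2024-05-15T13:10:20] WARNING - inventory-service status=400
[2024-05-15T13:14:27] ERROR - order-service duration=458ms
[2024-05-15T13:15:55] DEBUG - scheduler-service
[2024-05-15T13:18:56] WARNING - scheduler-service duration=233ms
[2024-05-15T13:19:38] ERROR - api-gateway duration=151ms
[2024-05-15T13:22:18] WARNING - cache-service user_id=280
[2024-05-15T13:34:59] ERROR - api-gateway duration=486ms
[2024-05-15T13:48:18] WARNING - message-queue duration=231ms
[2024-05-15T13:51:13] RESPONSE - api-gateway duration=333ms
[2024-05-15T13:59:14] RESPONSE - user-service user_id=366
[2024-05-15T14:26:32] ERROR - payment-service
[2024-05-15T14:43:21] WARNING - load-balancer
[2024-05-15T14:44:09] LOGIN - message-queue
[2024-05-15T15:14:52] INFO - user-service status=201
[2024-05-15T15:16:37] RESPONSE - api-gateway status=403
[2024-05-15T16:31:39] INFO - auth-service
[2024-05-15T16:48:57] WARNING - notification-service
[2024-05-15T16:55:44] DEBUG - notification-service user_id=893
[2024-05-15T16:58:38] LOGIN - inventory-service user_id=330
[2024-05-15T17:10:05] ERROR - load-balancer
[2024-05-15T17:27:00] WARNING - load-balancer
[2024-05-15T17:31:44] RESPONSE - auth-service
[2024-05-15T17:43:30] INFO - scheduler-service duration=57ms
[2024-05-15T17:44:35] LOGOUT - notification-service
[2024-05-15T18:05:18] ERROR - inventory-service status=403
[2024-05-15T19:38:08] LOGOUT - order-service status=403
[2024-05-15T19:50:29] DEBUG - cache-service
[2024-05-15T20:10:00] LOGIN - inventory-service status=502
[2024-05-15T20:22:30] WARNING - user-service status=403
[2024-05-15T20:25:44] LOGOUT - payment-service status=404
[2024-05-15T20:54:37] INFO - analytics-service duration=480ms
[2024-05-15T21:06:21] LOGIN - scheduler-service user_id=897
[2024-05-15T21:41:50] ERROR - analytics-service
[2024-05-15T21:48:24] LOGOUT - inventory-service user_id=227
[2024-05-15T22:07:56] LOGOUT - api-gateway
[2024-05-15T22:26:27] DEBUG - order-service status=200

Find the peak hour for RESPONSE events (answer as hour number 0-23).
13

To find the peak hour:

1. Group all RESPONSE events by hour
2. Count events in each hour
3. Find hour with maximum count
4. Peak hour: 13 (with 3 events)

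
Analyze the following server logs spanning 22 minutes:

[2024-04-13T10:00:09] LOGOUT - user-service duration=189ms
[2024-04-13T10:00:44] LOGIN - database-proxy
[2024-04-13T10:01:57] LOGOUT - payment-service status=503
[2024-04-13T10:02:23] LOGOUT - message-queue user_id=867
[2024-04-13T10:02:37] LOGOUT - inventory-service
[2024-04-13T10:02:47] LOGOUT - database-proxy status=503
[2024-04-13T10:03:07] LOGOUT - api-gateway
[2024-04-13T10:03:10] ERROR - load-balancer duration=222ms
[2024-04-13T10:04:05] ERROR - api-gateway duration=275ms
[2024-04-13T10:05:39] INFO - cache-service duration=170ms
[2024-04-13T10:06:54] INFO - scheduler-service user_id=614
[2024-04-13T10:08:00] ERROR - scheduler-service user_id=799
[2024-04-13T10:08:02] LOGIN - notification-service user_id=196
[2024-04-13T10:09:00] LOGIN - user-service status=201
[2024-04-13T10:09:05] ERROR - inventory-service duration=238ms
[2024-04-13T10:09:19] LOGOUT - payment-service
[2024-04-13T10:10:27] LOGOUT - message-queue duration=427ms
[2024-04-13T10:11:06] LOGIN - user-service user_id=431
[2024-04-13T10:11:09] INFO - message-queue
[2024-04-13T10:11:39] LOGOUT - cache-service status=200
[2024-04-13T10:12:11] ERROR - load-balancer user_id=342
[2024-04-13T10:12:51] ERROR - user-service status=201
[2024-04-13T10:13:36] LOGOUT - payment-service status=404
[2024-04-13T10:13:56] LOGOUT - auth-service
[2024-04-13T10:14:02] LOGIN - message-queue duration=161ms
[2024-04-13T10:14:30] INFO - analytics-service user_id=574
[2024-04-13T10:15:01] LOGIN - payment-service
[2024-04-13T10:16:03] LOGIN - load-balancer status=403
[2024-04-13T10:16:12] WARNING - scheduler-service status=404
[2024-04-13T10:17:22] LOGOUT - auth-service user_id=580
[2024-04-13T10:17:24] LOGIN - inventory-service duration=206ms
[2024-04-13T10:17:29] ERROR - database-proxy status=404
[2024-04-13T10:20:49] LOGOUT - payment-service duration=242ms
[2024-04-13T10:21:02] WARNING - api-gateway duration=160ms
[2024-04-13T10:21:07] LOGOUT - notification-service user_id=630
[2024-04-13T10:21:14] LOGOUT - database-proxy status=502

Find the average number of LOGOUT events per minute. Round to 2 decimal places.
0.68

To calculate the rate:

1. Count total LOGOUT events: 15
2. Total time period: 22 minutes
3. Rate = 15 / 22 = 0.68 events per minute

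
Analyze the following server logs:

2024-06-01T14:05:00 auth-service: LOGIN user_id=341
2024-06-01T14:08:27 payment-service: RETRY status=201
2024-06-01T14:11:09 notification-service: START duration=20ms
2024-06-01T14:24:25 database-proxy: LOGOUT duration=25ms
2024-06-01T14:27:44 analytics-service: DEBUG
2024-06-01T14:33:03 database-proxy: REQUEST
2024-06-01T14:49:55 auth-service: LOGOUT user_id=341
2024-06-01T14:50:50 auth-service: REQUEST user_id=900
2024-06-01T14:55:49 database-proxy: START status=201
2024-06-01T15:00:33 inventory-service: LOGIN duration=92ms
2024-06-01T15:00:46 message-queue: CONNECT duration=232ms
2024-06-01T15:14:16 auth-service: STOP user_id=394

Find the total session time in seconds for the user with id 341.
2695

To calculate session duration:

1. Find LOGIN event for user_id=341: 2024-06-01T14:05:00
2. Find LOGOUT event for user_id=341: 2024-06-01T14:49:55
3. Session duration: 2024-06-01T14:49:55 - 2024-06-01T14:05:00 = 2695 seconds (44 minutes)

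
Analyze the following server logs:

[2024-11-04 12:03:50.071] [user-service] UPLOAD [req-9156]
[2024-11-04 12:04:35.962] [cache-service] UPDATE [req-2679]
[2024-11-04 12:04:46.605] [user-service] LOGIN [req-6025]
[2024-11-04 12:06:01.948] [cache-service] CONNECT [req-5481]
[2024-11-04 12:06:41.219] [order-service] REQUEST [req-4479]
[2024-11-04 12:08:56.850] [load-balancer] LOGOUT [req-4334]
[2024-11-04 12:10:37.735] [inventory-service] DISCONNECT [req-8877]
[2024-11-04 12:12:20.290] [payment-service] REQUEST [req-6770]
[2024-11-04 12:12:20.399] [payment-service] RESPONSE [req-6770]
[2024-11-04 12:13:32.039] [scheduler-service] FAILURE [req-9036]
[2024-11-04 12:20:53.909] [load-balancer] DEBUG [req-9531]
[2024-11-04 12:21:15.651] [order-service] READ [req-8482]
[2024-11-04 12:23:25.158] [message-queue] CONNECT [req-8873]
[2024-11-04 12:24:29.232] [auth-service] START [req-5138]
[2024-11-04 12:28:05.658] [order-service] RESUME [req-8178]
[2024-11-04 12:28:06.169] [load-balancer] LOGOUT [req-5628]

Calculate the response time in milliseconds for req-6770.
109

To calculate latency:

1. Find REQUEST with id req-6770: 2024-11-04 12:12:20.290
2. Find RESPONSE with id req-6770: 2024-11-04 12:12:20.399
3. Latency: 2024-11-04 12:12:20.399 - 2024-11-04 12:12:20.290 = 109ms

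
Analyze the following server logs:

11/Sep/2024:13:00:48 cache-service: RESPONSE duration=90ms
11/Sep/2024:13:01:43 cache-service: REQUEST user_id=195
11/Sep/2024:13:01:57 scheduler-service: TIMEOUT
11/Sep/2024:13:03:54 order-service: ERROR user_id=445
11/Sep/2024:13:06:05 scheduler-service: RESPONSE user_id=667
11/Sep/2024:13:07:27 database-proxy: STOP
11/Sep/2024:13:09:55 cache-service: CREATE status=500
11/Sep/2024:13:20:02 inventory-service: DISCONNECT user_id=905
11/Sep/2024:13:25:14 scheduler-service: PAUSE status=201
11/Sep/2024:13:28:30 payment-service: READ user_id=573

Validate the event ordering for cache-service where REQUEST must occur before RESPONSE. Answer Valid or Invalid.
Invalid

To validate ordering:

1. Required order: REQUEST → RESPONSE
2. Rule: REQUEST must occur before RESPONSE
3. Check actual order of events for cache-service
4. Result: Invalid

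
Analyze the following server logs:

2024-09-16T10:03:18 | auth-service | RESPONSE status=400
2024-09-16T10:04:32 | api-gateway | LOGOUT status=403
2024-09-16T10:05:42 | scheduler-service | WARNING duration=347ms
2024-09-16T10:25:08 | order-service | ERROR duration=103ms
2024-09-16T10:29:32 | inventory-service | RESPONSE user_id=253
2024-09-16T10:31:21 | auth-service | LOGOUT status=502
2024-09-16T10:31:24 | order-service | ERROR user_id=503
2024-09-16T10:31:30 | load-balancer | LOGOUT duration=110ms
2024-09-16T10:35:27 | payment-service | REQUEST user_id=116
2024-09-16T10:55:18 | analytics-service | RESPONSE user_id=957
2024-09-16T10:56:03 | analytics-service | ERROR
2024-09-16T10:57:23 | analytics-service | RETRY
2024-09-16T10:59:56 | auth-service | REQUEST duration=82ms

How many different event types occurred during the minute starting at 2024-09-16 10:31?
2

To count unique event types:

1. Filter events in the minute starting at 2024-09-16 10:31
2. Extract event types from matching entries
3. Count unique types: 2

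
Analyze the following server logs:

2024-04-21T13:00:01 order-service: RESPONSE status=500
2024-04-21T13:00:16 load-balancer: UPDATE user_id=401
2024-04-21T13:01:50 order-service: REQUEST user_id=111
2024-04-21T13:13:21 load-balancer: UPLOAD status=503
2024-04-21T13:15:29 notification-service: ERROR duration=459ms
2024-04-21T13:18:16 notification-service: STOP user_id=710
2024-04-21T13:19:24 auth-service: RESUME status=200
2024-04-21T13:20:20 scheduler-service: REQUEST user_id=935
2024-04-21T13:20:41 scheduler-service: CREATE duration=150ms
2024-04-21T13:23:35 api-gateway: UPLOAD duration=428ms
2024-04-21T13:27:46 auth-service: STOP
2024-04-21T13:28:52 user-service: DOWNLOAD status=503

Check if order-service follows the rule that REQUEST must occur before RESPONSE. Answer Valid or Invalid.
Invalid

To validate ordering:

1. Required order: REQUEST → RESPONSE
2. Rule: REQUEST must occur before RESPONSE
3. Check actual order of events for order-service
4. Result: Invalid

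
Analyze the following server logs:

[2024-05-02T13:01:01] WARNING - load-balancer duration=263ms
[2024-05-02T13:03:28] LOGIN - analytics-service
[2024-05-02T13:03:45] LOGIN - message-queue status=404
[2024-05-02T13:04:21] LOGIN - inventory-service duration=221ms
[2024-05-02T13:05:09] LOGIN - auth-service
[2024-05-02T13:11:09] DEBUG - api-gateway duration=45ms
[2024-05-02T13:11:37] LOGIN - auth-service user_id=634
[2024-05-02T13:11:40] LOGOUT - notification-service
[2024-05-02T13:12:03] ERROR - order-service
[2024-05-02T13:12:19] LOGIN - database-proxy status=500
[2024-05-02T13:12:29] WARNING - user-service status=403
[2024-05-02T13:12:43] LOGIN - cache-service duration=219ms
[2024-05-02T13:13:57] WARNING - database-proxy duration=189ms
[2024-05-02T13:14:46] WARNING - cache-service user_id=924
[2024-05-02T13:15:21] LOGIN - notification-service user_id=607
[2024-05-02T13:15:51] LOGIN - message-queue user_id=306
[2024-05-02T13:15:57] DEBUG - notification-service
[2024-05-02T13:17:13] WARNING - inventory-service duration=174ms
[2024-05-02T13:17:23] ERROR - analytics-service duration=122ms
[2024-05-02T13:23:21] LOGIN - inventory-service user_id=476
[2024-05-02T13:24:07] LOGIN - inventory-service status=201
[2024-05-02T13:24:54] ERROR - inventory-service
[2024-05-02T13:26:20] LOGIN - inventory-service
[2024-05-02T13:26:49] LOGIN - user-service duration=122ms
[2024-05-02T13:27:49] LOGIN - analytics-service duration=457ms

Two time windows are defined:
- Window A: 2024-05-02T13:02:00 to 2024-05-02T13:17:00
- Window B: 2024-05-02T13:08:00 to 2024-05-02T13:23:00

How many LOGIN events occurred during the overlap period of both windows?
5

To find overlap events:

1. Window A: 2024-05-02T13:02:00 to 2024-05-02T13:17:00
2. Window B: 2024-05-02T13:08:00 to 2024-05-02T13:23:00
3. Overlap period: 2024-05-02T13:08:00 to 2024-05-02T13:17:00
4. Count LOGIN events in overlap: 5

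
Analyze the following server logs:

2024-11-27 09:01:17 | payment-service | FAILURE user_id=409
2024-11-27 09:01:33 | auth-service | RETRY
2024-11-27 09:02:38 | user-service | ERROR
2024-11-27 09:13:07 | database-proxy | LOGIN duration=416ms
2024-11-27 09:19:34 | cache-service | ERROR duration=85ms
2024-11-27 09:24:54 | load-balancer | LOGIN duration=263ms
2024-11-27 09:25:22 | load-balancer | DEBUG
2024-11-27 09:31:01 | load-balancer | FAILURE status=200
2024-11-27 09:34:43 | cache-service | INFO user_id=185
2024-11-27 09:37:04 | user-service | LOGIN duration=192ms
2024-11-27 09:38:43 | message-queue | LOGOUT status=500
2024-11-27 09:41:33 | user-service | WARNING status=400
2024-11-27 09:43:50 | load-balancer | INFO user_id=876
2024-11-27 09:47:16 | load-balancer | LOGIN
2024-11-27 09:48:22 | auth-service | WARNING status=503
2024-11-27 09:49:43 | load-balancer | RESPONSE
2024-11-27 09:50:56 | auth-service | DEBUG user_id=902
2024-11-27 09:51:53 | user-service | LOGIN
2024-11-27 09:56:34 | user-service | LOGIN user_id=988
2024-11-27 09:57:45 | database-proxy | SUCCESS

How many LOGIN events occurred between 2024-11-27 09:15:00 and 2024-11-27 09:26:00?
1

To count events in the time window:

1. Window boundaries: 2024-11-27 09:15:00 to 2024-11-27 09:26:00
2. Filter for LOGIN events within this window
3. Count matching events: 1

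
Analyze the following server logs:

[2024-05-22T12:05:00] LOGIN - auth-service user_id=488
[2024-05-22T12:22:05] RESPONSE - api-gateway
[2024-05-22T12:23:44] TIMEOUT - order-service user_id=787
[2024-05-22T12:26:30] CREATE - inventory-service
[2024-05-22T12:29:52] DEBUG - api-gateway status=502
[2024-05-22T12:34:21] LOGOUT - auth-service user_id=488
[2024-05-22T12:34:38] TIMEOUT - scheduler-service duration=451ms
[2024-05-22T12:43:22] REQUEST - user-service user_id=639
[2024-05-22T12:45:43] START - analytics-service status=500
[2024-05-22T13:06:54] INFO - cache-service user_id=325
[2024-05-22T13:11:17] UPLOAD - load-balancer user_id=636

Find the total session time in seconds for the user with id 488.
1761

To calculate session duration:

1. Find LOGIN event for user_id=488: 2024-05-22T12:05:00
2. Find LOGOUT event for user_id=488: 2024-05-22T12:34:21
3. Session duration: 2024-05-22T12:34:21 - 2024-05-22T12:05:00 = 1761 seconds (29 minutes)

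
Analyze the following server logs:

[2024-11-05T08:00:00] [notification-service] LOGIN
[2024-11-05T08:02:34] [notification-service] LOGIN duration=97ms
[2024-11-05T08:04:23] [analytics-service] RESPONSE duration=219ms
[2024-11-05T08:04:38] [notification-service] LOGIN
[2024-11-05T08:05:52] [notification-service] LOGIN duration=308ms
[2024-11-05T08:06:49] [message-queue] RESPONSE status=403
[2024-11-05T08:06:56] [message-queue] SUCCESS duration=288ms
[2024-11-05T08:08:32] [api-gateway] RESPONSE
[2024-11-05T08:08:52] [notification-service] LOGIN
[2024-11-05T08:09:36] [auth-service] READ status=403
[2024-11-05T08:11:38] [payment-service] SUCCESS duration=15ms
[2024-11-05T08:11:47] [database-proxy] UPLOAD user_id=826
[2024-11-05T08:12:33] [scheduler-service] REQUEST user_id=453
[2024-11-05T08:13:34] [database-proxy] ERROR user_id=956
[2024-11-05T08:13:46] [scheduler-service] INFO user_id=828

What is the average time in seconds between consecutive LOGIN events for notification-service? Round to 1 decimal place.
133.0

To calculate average interval:

1. Find all LOGIN events for notification-service in order
2. Calculate time gaps between consecutive events
3. Compute mean of gaps: 532 / 4 = 133.0 seconds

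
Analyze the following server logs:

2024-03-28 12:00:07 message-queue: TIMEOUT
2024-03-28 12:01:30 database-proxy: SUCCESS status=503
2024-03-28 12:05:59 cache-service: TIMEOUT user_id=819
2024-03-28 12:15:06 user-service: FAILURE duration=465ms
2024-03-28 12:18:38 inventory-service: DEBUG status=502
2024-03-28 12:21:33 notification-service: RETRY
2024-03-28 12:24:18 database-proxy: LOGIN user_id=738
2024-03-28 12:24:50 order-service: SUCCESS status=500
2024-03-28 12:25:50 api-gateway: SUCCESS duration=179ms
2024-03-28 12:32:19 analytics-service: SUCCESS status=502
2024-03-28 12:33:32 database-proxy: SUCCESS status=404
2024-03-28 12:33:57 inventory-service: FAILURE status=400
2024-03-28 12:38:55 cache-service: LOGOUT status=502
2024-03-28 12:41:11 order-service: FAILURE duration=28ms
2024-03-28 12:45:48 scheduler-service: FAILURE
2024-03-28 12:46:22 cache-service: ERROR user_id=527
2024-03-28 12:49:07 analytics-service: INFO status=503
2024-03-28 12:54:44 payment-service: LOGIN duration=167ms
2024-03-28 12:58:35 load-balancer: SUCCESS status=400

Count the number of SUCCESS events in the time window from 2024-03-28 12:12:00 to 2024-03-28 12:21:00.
0

To count events in the time window:

1. Window boundaries: 2024-03-28 12:12:00 to 2024-03-28 12:21:00
2. Filter for SUCCESS events within this window
3. Count matching events: 0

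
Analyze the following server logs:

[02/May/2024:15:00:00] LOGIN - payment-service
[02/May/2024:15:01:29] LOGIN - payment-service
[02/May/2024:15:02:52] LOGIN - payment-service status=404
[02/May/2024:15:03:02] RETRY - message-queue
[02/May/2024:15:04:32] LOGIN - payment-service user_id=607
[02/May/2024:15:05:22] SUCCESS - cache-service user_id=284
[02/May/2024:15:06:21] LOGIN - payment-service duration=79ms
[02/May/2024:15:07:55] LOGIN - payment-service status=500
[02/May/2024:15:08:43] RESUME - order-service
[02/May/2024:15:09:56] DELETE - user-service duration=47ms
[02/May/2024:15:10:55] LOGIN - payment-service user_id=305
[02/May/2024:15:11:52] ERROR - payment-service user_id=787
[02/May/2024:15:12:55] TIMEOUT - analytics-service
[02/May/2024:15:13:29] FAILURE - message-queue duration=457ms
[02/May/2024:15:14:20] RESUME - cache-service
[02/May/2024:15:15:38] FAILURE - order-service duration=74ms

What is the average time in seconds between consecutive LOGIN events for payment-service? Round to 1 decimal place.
109.2

To calculate average interval:

1. Find all LOGIN events for payment-service in order
2. Calculate time gaps between consecutive events
3. Compute mean of gaps: 655 / 6 = 109.2 seconds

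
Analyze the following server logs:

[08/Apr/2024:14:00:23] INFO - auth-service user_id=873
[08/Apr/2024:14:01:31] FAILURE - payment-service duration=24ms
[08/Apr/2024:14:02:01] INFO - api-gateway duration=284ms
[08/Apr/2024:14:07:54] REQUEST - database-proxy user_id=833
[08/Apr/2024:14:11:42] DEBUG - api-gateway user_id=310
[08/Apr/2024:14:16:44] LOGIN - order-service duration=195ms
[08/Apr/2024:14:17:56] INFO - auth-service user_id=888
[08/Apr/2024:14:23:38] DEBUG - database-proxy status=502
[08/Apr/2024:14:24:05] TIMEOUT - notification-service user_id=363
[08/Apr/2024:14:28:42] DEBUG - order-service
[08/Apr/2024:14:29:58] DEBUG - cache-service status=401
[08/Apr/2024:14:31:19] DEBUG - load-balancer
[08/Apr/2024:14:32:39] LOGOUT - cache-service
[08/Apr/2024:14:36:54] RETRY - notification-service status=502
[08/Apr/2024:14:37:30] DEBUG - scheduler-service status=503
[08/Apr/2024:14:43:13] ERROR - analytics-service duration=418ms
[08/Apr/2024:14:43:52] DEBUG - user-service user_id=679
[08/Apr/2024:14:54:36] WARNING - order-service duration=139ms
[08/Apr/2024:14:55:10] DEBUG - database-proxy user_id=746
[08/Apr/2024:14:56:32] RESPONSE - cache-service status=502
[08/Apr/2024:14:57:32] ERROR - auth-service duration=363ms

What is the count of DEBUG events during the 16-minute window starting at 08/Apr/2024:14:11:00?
2

To count events in the time window:

1. Window boundaries: 08/Apr/2024:14:11:00 to 08/Apr/2024:14:27:00
2. Filter for DEBUG events within this window
3. Count matching events: 2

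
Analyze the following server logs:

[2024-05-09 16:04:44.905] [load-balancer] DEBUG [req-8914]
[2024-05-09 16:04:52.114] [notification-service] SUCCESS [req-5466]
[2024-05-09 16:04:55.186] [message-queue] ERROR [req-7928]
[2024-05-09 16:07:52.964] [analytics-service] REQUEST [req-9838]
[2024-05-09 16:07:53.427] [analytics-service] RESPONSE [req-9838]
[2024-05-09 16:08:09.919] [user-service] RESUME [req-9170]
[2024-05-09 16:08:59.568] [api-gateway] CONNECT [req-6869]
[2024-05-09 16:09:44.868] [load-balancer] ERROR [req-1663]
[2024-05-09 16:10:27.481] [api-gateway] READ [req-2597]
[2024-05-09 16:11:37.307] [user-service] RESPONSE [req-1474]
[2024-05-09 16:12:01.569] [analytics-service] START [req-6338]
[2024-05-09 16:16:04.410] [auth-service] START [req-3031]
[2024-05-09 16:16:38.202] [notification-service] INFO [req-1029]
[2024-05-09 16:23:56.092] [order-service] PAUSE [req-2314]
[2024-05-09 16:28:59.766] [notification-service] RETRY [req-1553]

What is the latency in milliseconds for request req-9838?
463

To calculate latency:

1. Find REQUEST with id req-9838: 2024-05-09 16:07:52.964
2. Find RESPONSE with id req-9838: 2024-05-09 16:07:53.427
3. Latency: 2024-05-09 16:07:53.427 - 2024-05-09 16:07:52.964 = 463ms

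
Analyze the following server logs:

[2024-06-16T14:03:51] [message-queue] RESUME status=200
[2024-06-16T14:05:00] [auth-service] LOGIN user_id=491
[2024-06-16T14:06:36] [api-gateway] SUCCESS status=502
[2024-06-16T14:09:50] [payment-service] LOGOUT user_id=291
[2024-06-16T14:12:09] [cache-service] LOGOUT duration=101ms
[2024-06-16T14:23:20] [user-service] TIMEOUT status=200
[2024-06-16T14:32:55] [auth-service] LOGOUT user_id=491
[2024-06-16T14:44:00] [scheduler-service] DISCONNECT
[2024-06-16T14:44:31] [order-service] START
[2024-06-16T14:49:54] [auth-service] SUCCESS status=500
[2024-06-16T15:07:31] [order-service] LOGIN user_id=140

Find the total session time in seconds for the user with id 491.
1675

To calculate session duration:

1. Find LOGIN event for user_id=491: 2024-06-16T14:05:00
2. Find LOGOUT event for user_id=491: 2024-06-16T14:32:55
3. Session duration: 2024-06-16T14:32:55 - 2024-06-16T14:05:00 = 1675 seconds (27 minutes)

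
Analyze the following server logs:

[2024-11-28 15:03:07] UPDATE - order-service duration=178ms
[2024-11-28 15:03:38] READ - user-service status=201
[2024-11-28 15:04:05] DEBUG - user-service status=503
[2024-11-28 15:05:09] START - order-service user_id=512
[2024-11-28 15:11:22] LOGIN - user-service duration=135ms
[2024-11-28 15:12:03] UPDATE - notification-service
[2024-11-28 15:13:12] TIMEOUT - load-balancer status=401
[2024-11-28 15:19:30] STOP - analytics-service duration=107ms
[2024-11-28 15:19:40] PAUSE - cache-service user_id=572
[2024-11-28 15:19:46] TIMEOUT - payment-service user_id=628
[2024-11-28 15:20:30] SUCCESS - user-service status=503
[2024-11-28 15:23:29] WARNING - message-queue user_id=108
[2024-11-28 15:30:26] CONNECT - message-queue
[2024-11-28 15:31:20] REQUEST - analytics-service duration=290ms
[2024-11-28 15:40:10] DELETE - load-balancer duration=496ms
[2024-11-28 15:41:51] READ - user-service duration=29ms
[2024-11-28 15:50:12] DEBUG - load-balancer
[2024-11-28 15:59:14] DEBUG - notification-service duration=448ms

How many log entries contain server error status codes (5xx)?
2

To find matching entries:

1. Pattern to match: server error status codes (5xx)
2. Scan each log entry for the pattern
3. Count matches: 2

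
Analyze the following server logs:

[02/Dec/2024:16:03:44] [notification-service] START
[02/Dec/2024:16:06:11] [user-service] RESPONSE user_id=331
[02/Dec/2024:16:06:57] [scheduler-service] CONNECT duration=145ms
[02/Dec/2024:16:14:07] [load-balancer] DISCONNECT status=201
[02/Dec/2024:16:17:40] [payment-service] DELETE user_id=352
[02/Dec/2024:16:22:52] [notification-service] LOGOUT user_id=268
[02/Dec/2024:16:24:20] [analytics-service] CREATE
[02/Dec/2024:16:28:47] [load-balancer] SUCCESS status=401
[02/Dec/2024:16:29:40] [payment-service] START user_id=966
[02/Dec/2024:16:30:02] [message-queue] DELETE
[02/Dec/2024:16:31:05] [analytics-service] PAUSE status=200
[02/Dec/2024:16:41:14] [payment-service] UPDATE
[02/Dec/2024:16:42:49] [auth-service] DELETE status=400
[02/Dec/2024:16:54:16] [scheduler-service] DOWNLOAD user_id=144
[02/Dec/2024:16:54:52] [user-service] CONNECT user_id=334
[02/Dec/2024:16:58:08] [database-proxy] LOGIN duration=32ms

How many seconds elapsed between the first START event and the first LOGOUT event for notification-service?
1148

To find the time between events:

1. Locate the first START event for notification-service: 02/Dec/2024:16:03:44
2. Locate the first LOGOUT event for notification-service: 02/Dec/2024:16:22:52
3. Calculate the difference: 02/Dec/2024:16:22:52 - 02/Dec/2024:16:03:44 = 1148 seconds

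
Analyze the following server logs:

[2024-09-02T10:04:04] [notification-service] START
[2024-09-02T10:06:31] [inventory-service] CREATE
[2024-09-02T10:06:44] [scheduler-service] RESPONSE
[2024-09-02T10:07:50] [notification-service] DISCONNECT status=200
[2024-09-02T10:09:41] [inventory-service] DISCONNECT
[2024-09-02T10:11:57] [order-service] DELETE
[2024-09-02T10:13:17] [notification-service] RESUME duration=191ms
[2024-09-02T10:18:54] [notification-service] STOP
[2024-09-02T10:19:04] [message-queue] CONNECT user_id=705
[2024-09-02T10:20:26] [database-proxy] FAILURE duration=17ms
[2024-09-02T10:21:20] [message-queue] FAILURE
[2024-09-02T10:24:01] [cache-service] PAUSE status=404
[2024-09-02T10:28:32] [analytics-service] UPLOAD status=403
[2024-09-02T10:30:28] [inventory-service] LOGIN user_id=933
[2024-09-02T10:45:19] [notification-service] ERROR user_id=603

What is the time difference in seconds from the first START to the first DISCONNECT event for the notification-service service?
226

To find the time between events:

1. Locate the first START event for notification-service: 2024-09-02T10:04:04
2. Locate the first DISCONNECT event for notification-service: 2024-09-02T10:07:50
3. Calculate the difference: 2024-09-02T10:07:50 - 2024-09-02T10:04:04 = 226 seconds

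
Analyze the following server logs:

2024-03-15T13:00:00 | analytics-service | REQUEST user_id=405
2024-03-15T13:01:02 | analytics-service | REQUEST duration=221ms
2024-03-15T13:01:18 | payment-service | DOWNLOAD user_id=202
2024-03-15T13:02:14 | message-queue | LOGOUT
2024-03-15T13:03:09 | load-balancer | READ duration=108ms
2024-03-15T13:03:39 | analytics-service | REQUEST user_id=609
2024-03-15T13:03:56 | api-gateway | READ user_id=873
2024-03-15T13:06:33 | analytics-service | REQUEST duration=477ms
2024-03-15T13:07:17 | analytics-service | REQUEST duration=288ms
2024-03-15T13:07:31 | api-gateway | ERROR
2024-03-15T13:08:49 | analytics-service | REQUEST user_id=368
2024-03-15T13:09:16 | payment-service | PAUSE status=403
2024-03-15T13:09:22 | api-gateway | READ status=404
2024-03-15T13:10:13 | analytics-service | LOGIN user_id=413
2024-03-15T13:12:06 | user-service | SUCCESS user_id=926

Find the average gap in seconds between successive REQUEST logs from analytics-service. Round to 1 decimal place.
105.8

To calculate average interval:

1. Find all REQUEST events for analytics-service in order
2. Calculate time gaps between consecutive events
3. Compute mean of gaps: 529 / 5 = 105.8 seconds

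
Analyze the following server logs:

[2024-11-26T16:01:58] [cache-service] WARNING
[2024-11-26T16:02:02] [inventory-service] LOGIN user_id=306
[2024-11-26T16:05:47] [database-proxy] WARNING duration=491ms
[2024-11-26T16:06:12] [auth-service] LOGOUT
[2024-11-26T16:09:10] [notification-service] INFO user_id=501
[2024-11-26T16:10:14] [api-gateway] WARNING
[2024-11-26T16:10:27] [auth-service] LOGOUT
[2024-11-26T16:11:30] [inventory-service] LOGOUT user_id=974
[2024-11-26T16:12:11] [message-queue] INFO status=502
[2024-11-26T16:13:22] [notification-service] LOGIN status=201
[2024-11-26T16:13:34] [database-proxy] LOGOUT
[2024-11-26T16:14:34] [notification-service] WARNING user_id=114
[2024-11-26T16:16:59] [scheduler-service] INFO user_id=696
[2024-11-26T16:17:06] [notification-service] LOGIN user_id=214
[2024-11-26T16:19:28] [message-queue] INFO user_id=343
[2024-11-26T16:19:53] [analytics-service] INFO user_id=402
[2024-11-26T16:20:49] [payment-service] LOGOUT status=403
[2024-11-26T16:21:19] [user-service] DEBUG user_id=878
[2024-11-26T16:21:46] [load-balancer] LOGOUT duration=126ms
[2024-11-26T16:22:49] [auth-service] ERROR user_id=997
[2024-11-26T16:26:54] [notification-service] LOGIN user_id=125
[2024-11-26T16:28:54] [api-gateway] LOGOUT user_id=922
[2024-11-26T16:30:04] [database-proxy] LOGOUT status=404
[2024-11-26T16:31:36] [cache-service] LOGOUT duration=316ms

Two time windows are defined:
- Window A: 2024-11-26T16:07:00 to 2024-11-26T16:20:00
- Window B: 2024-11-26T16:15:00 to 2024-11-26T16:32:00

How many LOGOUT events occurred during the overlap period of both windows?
0

To find overlap events:

1. Window A: 2024-11-26T16:07:00 to 2024-11-26T16:20:00
2. Window B: 2024-11-26T16:15:00 to 2024-11-26T16:32:00
3. Overlap period: 2024-11-26T16:15:00 to 2024-11-26T16:20:00
4. Count LOGOUT events in overlap: 0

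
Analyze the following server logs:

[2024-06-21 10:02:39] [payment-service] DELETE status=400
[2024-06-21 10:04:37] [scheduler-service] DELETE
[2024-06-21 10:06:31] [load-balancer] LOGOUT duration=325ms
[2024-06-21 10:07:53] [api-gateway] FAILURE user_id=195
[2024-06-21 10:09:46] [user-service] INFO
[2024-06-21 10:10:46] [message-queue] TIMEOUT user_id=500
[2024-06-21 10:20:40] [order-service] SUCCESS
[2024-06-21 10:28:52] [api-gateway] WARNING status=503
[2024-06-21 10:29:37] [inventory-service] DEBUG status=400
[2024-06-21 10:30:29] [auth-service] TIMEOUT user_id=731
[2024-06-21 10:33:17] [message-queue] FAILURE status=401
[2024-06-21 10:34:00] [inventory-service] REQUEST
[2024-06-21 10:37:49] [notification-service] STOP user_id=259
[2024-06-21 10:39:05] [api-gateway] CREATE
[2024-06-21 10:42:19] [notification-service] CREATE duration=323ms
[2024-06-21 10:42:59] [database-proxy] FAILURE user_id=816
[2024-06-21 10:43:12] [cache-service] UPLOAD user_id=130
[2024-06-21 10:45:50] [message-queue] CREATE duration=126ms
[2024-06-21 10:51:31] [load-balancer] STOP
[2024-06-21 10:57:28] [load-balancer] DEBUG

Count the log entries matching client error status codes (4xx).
3

To find matching entries:

1. Pattern to match: client error status codes (4xx)
2. Scan each log entry for the pattern
3. Count matches: 3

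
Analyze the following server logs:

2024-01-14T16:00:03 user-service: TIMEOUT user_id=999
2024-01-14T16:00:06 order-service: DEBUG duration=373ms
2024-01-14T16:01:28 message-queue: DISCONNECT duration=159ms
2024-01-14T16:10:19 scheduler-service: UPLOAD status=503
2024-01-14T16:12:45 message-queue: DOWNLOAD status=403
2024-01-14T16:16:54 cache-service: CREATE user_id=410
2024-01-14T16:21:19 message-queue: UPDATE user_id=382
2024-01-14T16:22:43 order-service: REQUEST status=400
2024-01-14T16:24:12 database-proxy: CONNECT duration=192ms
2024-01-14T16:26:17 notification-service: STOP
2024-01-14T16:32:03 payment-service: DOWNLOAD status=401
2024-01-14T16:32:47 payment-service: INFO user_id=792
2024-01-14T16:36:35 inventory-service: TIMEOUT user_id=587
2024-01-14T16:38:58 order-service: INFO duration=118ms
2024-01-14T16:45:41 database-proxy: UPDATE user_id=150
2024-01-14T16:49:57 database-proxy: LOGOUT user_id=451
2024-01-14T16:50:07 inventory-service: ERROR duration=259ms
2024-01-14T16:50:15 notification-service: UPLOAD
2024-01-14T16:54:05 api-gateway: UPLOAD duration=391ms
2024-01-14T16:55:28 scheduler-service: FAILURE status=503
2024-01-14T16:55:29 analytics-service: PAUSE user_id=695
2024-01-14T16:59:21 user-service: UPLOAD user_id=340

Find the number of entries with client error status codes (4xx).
3

To find matching entries:

1. Pattern to match: client error status codes (4xx)
2. Scan each log entry for the pattern
3. Count matches: 3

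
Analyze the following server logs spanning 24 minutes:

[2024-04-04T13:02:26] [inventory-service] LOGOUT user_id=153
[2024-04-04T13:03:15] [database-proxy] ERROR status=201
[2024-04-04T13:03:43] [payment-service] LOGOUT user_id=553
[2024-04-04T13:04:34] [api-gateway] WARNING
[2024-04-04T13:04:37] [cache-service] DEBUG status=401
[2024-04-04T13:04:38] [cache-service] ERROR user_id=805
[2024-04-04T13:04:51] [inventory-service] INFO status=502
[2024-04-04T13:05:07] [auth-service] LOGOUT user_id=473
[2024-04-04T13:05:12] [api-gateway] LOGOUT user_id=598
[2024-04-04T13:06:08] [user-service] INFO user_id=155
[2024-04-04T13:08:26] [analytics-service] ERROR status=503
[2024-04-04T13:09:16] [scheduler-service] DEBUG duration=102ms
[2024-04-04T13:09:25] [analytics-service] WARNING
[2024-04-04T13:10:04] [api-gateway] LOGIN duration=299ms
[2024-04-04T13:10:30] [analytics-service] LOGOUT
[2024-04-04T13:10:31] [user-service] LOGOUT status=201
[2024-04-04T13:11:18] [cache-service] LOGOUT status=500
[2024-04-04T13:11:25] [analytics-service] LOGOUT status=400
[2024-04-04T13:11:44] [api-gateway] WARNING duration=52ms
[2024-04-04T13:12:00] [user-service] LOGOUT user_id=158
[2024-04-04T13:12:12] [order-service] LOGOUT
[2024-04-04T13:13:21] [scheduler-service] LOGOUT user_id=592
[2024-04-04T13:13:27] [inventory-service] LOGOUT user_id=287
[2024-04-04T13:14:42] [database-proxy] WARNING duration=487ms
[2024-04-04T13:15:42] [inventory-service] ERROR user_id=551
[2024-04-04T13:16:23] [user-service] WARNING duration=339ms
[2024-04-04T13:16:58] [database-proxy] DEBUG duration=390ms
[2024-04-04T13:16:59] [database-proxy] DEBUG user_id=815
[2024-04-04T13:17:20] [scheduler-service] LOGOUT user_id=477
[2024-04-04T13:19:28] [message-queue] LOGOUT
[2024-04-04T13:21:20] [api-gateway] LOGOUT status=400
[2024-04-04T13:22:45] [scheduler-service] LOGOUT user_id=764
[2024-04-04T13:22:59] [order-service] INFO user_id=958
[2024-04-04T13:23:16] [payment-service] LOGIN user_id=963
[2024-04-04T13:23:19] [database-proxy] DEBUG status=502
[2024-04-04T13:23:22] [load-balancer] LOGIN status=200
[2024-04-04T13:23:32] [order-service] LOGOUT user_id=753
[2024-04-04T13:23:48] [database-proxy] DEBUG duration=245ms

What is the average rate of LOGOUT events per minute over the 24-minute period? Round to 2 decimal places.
0.71

To calculate the rate:

1. Count total LOGOUT events: 17
2. Total time period: 24 minutes
3. Rate = 17 / 24 = 0.71 events per minute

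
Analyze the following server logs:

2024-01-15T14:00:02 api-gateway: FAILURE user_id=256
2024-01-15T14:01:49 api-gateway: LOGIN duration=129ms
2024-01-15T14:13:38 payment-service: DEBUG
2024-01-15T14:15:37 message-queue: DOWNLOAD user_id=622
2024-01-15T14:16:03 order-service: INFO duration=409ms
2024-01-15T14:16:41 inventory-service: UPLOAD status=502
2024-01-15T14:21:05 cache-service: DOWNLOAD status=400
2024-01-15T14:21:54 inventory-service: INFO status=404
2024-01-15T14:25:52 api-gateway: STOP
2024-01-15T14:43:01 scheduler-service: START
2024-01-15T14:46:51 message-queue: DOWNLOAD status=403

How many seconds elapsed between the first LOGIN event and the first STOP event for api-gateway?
1443

To find the time between events:

1. Locate the first LOGIN event for api-gateway: 2024-01-15T14:01:49
2. Locate the first STOP event for api-gateway: 2024-01-15T14:25:52
3. Calculate the difference: 2024-01-15T14:25:52 - 2024-01-15T14:01:49 = 1443 seconds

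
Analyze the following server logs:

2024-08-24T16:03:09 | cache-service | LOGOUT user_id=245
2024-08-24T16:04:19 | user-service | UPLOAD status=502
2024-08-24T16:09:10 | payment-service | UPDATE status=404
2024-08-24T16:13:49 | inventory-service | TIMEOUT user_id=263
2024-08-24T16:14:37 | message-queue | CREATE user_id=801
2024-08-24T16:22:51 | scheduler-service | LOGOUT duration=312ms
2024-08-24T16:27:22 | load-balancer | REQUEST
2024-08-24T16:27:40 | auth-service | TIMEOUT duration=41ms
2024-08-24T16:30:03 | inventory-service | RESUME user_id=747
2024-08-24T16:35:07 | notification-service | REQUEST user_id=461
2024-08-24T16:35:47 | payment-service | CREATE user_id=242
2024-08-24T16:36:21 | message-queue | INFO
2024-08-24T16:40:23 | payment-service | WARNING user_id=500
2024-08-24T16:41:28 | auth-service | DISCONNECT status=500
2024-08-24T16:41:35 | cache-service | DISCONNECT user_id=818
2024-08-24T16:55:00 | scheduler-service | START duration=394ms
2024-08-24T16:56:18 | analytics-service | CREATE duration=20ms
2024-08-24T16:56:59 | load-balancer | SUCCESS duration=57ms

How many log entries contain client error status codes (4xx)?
1

To find matching entries:

1. Pattern to match: client error status codes (4xx)
2. Scan each log entry for the pattern
3. Count matches: 1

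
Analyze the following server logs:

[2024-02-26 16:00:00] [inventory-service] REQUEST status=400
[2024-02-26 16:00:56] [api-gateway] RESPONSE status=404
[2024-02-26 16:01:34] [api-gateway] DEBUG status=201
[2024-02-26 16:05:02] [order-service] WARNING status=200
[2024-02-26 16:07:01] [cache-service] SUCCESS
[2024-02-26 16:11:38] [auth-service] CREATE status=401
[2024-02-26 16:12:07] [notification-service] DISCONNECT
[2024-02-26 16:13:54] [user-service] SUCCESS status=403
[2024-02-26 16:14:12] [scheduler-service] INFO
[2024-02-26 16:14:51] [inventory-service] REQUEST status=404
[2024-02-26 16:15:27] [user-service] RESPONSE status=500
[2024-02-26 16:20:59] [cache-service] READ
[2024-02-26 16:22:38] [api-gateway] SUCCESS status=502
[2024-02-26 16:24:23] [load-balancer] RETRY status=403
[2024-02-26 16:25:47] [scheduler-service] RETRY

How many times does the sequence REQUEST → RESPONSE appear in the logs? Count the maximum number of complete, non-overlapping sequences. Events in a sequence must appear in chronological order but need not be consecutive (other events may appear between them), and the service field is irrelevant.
2

To count sequences:

1. Look for pattern: REQUEST → RESPONSE
2. Greedily scan the log in chronological order, matching each sequence element in turn (ignoring service)
3. Each time the full pattern completes, increment the count and restart matching from the next event
4. Complete non-overlapping sequences found: 2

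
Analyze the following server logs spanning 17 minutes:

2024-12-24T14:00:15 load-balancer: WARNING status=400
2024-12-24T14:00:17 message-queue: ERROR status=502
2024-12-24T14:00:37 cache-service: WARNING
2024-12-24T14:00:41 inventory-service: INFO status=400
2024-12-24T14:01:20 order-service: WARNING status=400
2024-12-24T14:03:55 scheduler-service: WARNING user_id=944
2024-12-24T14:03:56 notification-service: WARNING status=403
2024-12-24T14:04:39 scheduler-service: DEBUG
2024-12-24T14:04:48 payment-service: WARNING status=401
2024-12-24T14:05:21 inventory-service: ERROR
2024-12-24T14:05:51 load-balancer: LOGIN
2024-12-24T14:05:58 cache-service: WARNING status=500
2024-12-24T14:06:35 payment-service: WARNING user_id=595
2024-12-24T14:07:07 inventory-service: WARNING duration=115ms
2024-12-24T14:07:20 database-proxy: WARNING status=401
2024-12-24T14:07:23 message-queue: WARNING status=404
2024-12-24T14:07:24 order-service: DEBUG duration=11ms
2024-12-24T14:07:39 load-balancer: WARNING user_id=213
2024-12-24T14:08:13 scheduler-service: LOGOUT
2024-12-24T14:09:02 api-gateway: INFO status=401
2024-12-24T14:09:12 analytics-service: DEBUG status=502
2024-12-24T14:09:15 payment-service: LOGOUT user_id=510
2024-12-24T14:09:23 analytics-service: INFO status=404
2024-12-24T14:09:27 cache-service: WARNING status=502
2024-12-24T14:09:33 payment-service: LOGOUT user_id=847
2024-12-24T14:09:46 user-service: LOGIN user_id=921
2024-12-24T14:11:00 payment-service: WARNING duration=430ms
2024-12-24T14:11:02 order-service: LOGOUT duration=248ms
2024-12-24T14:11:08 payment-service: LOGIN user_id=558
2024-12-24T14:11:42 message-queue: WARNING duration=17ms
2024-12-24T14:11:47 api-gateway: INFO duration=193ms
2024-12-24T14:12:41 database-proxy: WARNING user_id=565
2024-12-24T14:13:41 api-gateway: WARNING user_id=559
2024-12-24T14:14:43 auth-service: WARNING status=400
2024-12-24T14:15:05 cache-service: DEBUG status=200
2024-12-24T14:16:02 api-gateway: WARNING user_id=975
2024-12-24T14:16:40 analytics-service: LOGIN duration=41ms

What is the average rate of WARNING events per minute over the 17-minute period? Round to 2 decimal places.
1.12

To calculate the rate:

1. Count total WARNING events: 19
2. Total time period: 17 minutes
3. Rate = 19 / 17 = 1.12 events per minute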